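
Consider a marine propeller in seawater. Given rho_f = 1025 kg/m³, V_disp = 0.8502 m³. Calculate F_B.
Formula: F_B = \rho_f g V_{disp}
F_B = 1025·9.81·0.8502 = 8549 N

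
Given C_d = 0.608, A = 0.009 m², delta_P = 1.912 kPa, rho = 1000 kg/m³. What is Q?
Formula: Q = C_d A \sqrt{\frac{2 \Delta P}{\rho}}
Q = 0.608·0.009·√(2·(1.912·1000)/1000)·1000 = 10.7 L/s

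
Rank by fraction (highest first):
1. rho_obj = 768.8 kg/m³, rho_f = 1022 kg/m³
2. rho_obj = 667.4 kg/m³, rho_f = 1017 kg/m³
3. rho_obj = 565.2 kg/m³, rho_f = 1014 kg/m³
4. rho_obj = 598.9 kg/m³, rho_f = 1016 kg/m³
Case 1: fraction = 0.7523
Case 2: fraction = 0.6562
Case 3: fraction = 0.5574
Case 4: fraction = 0.5895
Ranking (highest first): 1, 2, 4, 3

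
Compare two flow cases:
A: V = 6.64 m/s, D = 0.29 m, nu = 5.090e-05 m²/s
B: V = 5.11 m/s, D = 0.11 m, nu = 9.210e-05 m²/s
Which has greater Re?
Re(A) = 37831, Re(B) = 6103. Answer: A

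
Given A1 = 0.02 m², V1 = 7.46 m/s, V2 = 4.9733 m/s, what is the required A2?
Formula: V_2 = \frac{A_1 V_1}{A_2}
Substituting knowns: 4.9733 = 0.02·7.46/A2
Solving for A2: A2 = 0.02·7.46/4.9733 = 0.03 m²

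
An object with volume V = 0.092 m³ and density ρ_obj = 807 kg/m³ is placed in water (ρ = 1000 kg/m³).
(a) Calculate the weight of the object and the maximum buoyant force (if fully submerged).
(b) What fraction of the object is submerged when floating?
(a) W=rho_obj*g*V=807*9.81*0.092=728.3 N; F_B(max)=rho*g*V=1000*9.81*0.092=902.5 N
(b) Floating fraction=rho_obj/rho=807/1000=0.807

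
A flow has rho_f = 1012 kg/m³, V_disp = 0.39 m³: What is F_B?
Formula: F_B = \rho_f g V_{disp}
F_B = 1012·9.81·0.39 = 3872 N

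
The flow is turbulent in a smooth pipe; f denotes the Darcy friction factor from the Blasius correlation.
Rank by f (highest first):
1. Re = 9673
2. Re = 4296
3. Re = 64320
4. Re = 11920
Case 1: f = 0.03186
Case 2: f = 0.03903
Case 3: f = 0.01984
Case 4: f = 0.03024
Ranking (highest first): 2, 1, 4, 3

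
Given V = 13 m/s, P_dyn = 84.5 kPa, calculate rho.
Formula: P_{dyn} = \frac{1}{2} \rho V^2
Substituting knowns: 84.5 = 0.5·rho·13²/1000
Solving for rho: rho = 2·(84.5·1000)/13² = 1000 kg/m³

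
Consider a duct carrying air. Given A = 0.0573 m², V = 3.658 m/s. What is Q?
Formula: Q = A V
Q = 0.0573·3.658·1000 = 209.6 L/s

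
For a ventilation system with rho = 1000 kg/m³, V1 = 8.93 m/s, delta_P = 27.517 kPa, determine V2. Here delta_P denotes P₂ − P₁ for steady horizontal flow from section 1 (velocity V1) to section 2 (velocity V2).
Formula: \Delta P = \frac{1}{2} \rho (V_1^2 - V_2^2)
Substituting knowns: 27.517 = 0.5·1000·(8.93² − V2²)/1000
Solving for V2: V2 = √(8.93² − 2·(27.517·1000)/1000) = 4.971 m/s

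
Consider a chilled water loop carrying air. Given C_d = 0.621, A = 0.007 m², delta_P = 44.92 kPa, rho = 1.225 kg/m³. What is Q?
Formula: Q = C_d A \sqrt{\frac{2 \Delta P}{\rho}}
Q = 0.621·0.007·√(2·(44.92·1000)/1.225)·1000 = 1177 L/s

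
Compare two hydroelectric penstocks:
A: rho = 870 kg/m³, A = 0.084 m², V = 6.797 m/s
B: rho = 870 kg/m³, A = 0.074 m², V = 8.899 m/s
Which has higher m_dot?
m_dot(A) = 496.7 kg/s, m_dot(B) = 572.9 kg/s. Answer: B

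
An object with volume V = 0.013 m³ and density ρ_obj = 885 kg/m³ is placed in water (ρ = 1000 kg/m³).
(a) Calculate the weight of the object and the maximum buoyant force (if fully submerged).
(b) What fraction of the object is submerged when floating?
(a) W=rho_obj*g*V=885*9.81*0.013=112.9 N; F_B(max)=rho*g*V=1000*9.81*0.013=127.5 N
(b) Floating fraction=rho_obj/rho=885/1000=0.885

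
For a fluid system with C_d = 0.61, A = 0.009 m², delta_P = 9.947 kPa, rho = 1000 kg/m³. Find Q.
Formula: Q = C_d A \sqrt{\frac{2 \Delta P}{\rho}}
Q = 0.61·0.009·√(2·(9.947·1000)/1000)·1000 = 24.49 L/s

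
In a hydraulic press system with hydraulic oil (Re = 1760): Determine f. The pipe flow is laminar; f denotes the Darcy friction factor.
Formula: f = \frac{64}{Re}
f = 64/1760 = 0.03636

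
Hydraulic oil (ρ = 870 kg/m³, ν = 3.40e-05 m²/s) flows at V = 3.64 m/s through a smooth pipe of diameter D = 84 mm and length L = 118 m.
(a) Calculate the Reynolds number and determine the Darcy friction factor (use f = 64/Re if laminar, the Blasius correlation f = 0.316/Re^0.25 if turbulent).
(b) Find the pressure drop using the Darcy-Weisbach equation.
(a) Re = V·D/ν = 3.64·0.084/3.40e-05 = 8992.9 → turbulent (Re > 4000); f = 0.316/Re^0.25 = 0.316/8992.9^0.25 = 0.03245
(b) Darcy-Weisbach: ΔP = f·(L/D)·½ρV²/1000 = 0.03245·(118/0.084)·½·870·3.64²/1000 = 262.7 kPa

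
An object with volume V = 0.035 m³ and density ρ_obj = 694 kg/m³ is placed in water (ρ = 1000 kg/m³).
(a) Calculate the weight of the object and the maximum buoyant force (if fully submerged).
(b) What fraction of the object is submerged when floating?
(a) W=rho_obj*g*V=694*9.81*0.035=238.3 N; F_B(max)=rho*g*V=1000*9.81*0.035=343.4 N
(b) Floating fraction=rho_obj/rho=694/1000=0.694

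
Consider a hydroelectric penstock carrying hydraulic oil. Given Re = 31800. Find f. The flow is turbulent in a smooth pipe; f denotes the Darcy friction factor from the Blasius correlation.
Formula: f = \frac{0.316}{Re^{0.25}}
f = 0.316/31800^0.25 = 0.02366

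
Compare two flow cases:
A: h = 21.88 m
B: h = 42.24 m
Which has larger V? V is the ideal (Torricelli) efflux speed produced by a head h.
V(A) = 20.72 m/s, V(B) = 28.79 m/s. Answer: B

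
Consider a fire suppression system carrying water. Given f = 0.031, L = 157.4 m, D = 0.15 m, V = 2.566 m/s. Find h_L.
Formula: h_L = f \frac{L}{D} \frac{V^2}{2g}
h_L = 0.031·(157.4/0.15)·2.566²/(2·9.81) = 10.92 m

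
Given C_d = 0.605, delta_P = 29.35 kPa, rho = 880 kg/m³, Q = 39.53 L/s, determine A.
Formula: Q = C_d A \sqrt{\frac{2 \Delta P}{\rho}}
Substituting knowns: 39.53 = 0.605·A·√(2·(29.35·1000)/880)·1000
Solving for A: A = (39.53/1000)/(0.605·√(2·(29.35·1000)/880)) = 0.008 m²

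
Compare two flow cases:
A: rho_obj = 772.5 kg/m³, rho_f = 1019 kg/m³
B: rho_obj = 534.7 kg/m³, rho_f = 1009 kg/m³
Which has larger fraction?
fraction(A) = 0.7581, fraction(B) = 0.5299. Answer: A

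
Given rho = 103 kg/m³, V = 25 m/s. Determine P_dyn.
Formula: P_{dyn} = \frac{1}{2} \rho V^2
P_dyn = 0.5·103·25²/1000 = 32.19 kPa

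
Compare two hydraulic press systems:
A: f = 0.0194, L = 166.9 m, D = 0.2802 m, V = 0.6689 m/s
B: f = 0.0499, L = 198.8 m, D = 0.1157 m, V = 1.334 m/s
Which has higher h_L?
h_L(A) = 0.2635 m, h_L(B) = 7.777 m. Answer: B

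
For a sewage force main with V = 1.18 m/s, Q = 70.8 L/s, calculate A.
Formula: Q = A V
Substituting knowns: 70.8 = A·1.18·1000
Solving for A: A = (70.8/1000)/1.18 = 0.06 m²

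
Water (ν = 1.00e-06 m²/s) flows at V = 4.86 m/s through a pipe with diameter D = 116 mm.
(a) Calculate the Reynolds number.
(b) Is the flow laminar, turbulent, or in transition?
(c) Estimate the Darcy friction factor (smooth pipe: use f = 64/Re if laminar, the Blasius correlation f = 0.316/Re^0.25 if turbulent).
(a) Re = V·D/ν = 4.86·0.116/1.00e-06 = 563760
(b) Flow regime: turbulent (Re > 4000)
(c) Friction factor: f = 0.316/Re^0.25 = 0.316/563760^0.25 = 0.01153 (Blasius is strictly valid for Re ≲ 1e5; used here as the smooth-pipe estimate the problem specifies)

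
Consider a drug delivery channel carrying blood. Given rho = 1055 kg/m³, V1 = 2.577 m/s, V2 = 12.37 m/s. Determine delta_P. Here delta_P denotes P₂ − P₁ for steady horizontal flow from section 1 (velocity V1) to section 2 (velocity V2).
Formula: \Delta P = \frac{1}{2} \rho (V_1^2 - V_2^2)
delta_P = 0.5·1055·(2.577² − 12.37²)/1000 = -77.21 kPa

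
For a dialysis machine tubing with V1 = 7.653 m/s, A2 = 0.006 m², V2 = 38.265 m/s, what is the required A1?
Formula: V_2 = \frac{A_1 V_1}{A_2}
Substituting knowns: 38.265 = A1·7.653/0.006
Solving for A1: A1 = 38.265·0.006/7.653 = 0.03 m²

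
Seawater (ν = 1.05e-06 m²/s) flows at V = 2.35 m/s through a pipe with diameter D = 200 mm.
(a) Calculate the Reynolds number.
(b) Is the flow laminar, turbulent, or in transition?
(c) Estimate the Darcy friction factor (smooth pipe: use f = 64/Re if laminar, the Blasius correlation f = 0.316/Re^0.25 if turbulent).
(a) Re = V·D/ν = 2.35·0.2/1.05e-06 = 447620
(b) Flow regime: turbulent (Re > 4000)
(c) Friction factor: f = 0.316/Re^0.25 = 0.316/447620^0.25 = 0.01222 (Blasius is strictly valid for Re ≲ 1e5; used here as the smooth-pipe estimate the problem specifies)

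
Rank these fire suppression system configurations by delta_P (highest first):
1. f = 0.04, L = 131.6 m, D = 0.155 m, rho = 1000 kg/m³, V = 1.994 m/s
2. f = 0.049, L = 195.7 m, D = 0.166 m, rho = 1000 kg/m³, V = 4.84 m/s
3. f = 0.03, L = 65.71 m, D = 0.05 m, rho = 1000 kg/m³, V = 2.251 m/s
Case 1: delta_P = 67.52 kPa
Case 2: delta_P = 676.6 kPa
Case 3: delta_P = 99.89 kPa
Ranking (highest first): 2, 3, 1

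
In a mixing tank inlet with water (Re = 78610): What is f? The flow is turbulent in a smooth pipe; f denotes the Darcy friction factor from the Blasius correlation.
Formula: f = \frac{0.316}{Re^{0.25}}
f = 0.316/78610^0.25 = 0.01887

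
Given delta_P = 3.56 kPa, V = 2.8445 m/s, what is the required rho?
Formula: V = \sqrt{\frac{2 \Delta P}{\rho}}
Substituting knowns: 2.8445 = √(2·(3.56·1000)/rho)
Solving for rho: rho = 2·(3.56·1000)/2.8445² = 880 kg/m³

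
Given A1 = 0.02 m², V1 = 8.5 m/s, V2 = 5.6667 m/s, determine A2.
Formula: V_2 = \frac{A_1 V_1}{A_2}
Substituting knowns: 5.6667 = 0.02·8.5/A2
Solving for A2: A2 = 0.02·8.5/5.6667 = 0.03 m²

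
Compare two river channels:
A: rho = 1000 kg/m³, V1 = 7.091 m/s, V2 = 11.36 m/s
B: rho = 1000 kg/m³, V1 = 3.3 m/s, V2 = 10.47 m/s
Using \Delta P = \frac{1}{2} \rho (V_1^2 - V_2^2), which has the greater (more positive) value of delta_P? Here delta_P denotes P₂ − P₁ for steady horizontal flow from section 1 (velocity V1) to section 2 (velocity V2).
delta_P(A) = -39.38 kPa, delta_P(B) = -49.37 kPa. Answer: A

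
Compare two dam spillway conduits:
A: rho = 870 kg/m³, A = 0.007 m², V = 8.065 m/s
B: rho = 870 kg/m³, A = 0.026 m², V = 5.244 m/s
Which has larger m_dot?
m_dot(A) = 49.12 kg/s, m_dot(B) = 118.6 kg/s. Answer: B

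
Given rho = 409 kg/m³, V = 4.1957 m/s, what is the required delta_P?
Formula: V = \sqrt{\frac{2 \Delta P}{\rho}}
Substituting knowns: 4.1957 = √(2·(delta_P·1000)/409)
Solving for delta_P: delta_P = 4.1957²·409/2/1000 = 3.6 kPa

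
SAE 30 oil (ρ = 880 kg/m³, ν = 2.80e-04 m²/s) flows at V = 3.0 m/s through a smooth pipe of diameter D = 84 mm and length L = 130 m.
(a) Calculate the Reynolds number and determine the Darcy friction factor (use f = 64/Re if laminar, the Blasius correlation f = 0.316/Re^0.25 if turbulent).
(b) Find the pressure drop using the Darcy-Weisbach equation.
(a) Re = V·D/ν = 3.0·0.084/2.80e-04 = 900 → laminar (Re < 2300); f = 64/Re = 64/900 = 0.071111
(b) Darcy-Weisbach: ΔP = f·(L/D)·½ρV²/1000 = 0.071111·(130/0.084)·½·880·3.0²/1000 = 435.8 kPa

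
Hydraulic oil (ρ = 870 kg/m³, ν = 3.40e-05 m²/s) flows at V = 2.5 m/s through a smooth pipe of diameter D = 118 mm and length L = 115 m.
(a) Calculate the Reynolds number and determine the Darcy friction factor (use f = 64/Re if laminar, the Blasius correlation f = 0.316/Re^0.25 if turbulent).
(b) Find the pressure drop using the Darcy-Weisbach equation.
(a) Re = V·D/ν = 2.5·0.118/3.40e-05 = 8676.5 → turbulent (Re > 4000); f = 0.316/Re^0.25 = 0.316/8676.5^0.25 = 0.032742
(b) Darcy-Weisbach: ΔP = f·(L/D)·½ρV²/1000 = 0.032742·(115/0.118)·½·870·2.5²/1000 = 86.75 kPa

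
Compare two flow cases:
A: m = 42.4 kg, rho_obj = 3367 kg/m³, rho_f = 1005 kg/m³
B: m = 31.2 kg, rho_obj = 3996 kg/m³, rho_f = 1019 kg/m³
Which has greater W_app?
W_app(A) = 291.8 N, W_app(B) = 228 N. Answer: A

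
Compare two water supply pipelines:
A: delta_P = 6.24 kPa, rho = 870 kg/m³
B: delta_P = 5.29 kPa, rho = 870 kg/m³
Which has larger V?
V(A) = 3.787 m/s, V(B) = 3.487 m/s. Answer: A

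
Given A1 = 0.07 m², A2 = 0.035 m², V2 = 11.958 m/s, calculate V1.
Formula: V_2 = \frac{A_1 V_1}{A_2}
Substituting knowns: 11.958 = 0.07·V1/0.035
Solving for V1: V1 = 11.958·0.035/0.07 = 5.979 m/s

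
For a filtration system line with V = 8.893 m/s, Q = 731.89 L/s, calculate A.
Formula: Q = A V
Substituting knowns: 731.89 = A·8.893·1000
Solving for A: A = (731.89/1000)/8.893 = 0.0823 m²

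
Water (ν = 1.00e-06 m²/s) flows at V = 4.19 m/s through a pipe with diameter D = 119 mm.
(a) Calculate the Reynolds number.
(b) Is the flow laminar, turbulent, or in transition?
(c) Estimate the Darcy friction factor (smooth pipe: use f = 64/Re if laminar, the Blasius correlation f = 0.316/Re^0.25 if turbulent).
(a) Re = V·D/ν = 4.19·0.119/1.00e-06 = 498610
(b) Flow regime: turbulent (Re > 4000)
(c) Friction factor: f = 0.316/Re^0.25 = 0.316/498610^0.25 = 0.01189 (Blasius is strictly valid for Re ≲ 1e5; used here as the smooth-pipe estimate the problem specifies)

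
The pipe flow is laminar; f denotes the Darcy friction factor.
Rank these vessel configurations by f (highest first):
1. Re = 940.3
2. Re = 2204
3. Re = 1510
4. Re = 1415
Case 1: f = 0.06806
Case 2: f = 0.02904
Case 3: f = 0.04238
Case 4: f = 0.04523
Ranking (highest first): 1, 4, 3, 2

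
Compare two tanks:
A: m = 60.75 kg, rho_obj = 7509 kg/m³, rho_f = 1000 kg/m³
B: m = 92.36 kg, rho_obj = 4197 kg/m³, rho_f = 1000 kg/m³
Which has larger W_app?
W_app(A) = 516.6 N, W_app(B) = 690.2 N. Answer: B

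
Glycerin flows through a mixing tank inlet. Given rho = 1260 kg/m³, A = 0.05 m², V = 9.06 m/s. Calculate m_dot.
Formula: \dot{m} = \rho A V
m_dot = 1260·0.05·9.06 = 570.8 kg/s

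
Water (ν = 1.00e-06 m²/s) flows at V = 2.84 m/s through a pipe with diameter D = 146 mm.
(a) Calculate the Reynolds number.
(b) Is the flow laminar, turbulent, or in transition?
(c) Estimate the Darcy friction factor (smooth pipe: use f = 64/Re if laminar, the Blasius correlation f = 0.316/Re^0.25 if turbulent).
(a) Re = V·D/ν = 2.84·0.146/1.00e-06 = 414640
(b) Flow regime: turbulent (Re > 4000)
(c) Friction factor: f = 0.316/Re^0.25 = 0.316/414640^0.25 = 0.01245 (Blasius is strictly valid for Re ≲ 1e5; used here as the smooth-pipe estimate the problem specifies)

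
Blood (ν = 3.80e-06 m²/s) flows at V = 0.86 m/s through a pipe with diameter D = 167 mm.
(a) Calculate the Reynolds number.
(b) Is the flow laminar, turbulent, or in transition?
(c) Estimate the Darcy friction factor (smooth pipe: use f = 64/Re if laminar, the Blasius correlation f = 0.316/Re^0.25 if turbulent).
(a) Re = V·D/ν = 0.86·0.167/3.80e-06 = 37795
(b) Flow regime: turbulent (Re > 4000)
(c) Friction factor: f = 0.316/Re^0.25 = 0.316/37795^0.25 = 0.02266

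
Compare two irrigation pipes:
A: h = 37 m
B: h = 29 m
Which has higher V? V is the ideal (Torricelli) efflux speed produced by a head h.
V(A) = 26.94 m/s, V(B) = 23.85 m/s. Answer: A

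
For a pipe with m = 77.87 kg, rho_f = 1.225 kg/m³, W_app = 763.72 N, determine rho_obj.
Formula: W_{app} = mg\left(1 - \frac{\rho_f}{\rho_{obj}}\right)
Substituting knowns: 763.72 = 77.87·9.81·(1 − 1.225/rho_obj)
Solving for rho_obj: rho_obj = 1.225/(1 − 763.72/(77.87·9.81)) = 5067 kg/m³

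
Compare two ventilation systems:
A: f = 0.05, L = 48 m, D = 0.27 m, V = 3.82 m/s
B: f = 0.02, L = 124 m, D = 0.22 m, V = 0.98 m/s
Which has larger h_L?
h_L(A) = 6.611 m, h_L(B) = 0.5518 m. Answer: A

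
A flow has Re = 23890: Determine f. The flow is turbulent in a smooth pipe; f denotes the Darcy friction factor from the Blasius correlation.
Formula: f = \frac{0.316}{Re^{0.25}}
f = 0.316/23890^0.25 = 0.02542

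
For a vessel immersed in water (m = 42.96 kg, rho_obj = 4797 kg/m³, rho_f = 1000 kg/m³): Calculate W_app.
Formula: W_{app} = mg\left(1 - \frac{\rho_f}{\rho_{obj}}\right)
W_app = 42.96·9.81·(1 − 1000/4797) = 333.6 N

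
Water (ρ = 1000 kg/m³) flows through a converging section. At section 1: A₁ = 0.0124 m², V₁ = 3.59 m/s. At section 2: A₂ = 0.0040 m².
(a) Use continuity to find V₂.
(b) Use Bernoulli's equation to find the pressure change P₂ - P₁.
(a) Continuity: A₁V₁=A₂V₂ -> V₂=A₁V₁/A₂=0.0124*3.59/0.0040=11.13 m/s
(b) Bernoulli: P₂-P₁=0.5*rho*(V₁^2-V₂^2)/1000=0.5*1000*(3.59^2-11.13^2)/1000=-55.49 kPa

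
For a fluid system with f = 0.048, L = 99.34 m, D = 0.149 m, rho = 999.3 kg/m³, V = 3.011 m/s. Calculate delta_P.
Formula: \Delta P = f \frac{L}{D} \frac{\rho V^2}{2}
delta_P = 0.048·(99.34/0.149)·0.5·999.3·3.011²/1000 = 145 kPa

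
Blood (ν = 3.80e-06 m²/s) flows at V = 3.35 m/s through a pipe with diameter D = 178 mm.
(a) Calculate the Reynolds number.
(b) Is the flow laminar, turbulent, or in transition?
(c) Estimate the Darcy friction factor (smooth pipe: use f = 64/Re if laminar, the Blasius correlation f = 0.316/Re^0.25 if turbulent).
(a) Re = V·D/ν = 3.35·0.178/3.80e-06 = 156920
(b) Flow regime: turbulent (Re > 4000)
(c) Friction factor: f = 0.316/Re^0.25 = 0.316/156920^0.25 = 0.01588 (Blasius is strictly valid for Re ≲ 1e5; used here as the smooth-pipe estimate the problem specifies)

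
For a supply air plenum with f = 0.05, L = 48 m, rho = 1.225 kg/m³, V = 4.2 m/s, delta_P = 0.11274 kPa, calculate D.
Formula: \Delta P = f \frac{L}{D} \frac{\rho V^2}{2}
Substituting knowns: 0.11274 = 0.05·(48/D)·0.5·1.225·4.2²/1000
Solving for D: D = 0.05·48·0.5·1.225·4.2²/(0.11274·1000) = 0.23 m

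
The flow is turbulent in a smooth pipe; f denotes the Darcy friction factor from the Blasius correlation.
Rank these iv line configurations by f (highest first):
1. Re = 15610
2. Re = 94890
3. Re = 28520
Case 1: f = 0.02827
Case 2: f = 0.018
Case 3: f = 0.02432
Ranking (highest first): 1, 3, 2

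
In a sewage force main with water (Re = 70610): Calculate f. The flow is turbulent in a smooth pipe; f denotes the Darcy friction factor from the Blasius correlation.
Formula: f = \frac{0.316}{Re^{0.25}}
f = 0.316/70610^0.25 = 0.01939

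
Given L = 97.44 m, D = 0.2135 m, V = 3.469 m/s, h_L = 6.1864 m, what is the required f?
Formula: h_L = f \frac{L}{D} \frac{V^2}{2g}
Substituting knowns: 6.1864 = f·(97.44/0.2135)·3.469²/(2·9.81)
Solving for f: f = 6.1864·2·9.81/((97.44/0.2135)·3.469²) = 0.0221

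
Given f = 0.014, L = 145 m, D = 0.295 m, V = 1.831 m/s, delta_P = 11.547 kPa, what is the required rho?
Formula: \Delta P = f \frac{L}{D} \frac{\rho V^2}{2}
Substituting knowns: 11.547 = 0.014·(145/0.295)·0.5·rho·1.831²/1000
Solving for rho: rho = (11.547·1000)/(0.014·(145/0.295)·0.5·1.831²) = 1001 kg/m³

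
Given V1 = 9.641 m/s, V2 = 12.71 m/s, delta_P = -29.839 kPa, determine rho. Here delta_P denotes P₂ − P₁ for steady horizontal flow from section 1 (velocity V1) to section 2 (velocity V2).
Formula: \Delta P = \frac{1}{2} \rho (V_1^2 - V_2^2)
Substituting knowns: -29.839 = 0.5·rho·(9.641² − 12.71²)/1000
Solving for rho: rho = 2·(-29.839·1000)/(9.641² − 12.71²) = 870 kg/m³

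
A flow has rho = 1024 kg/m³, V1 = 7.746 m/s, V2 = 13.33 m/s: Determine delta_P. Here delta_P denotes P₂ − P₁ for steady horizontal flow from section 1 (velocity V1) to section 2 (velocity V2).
Formula: \Delta P = \frac{1}{2} \rho (V_1^2 - V_2^2)
delta_P = 0.5·1024·(7.746² − 13.33²)/1000 = -60.26 kPa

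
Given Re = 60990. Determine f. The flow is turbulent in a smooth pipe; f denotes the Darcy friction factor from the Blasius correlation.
Formula: f = \frac{0.316}{Re^{0.25}}
f = 0.316/60990^0.25 = 0.02011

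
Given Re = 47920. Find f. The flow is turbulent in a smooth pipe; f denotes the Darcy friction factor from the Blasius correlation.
Formula: f = \frac{0.316}{Re^{0.25}}
f = 0.316/47920^0.25 = 0.02136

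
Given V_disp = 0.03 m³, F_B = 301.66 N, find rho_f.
Formula: F_B = \rho_f g V_{disp}
Substituting knowns: 301.66 = rho_f·9.81·0.03
Solving for rho_f: rho_f = 301.66/(9.81·0.03) = 1025 kg/m³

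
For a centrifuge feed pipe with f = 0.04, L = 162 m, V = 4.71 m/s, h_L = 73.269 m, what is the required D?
Formula: h_L = f \frac{L}{D} \frac{V^2}{2g}
Substituting knowns: 73.269 = 0.04·(162/D)·4.71²/(2·9.81)
Solving for D: D = 0.04·162·4.71²/(2·9.81·73.269) = 0.1 m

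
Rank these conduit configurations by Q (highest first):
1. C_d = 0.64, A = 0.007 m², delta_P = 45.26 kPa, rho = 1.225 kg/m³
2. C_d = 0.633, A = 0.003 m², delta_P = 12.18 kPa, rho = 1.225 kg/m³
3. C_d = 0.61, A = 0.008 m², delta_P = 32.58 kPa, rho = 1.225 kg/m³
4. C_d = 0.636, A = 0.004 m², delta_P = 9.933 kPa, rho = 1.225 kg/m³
Case 1: Q = 1218 L/s
Case 2: Q = 267.8 L/s
Case 3: Q = 1125 L/s
Case 4: Q = 324 L/s
Ranking (highest first): 1, 3, 4, 2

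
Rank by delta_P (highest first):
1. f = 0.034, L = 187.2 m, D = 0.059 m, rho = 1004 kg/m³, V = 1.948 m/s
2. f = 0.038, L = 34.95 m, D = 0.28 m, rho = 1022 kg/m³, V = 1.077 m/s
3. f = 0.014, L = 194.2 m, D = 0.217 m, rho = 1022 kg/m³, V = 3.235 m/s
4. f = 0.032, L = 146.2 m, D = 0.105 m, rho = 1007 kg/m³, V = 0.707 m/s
Case 1: delta_P = 205.5 kPa
Case 2: delta_P = 2.811 kPa
Case 3: delta_P = 67 kPa
Case 4: delta_P = 11.21 kPa
Ranking (highest first): 1, 3, 4, 2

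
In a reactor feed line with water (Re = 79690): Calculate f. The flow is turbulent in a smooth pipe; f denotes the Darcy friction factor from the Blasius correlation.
Formula: f = \frac{0.316}{Re^{0.25}}
f = 0.316/79690^0.25 = 0.01881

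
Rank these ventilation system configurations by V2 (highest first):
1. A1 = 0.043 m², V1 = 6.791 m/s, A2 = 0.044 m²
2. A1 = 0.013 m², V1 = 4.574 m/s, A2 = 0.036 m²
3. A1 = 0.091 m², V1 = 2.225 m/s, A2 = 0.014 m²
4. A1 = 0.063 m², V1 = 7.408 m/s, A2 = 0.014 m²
Case 1: V2 = 6.637 m/s
Case 2: V2 = 1.652 m/s
Case 3: V2 = 14.46 m/s
Case 4: V2 = 33.34 m/s
Ranking (highest first): 4, 3, 1, 2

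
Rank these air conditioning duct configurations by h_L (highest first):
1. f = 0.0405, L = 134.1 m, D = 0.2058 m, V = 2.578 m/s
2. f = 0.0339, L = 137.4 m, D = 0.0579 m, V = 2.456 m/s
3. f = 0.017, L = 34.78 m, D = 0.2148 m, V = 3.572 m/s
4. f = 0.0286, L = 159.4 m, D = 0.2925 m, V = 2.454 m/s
Case 1: h_L = 8.939 m
Case 2: h_L = 24.73 m
Case 3: h_L = 1.79 m
Case 4: h_L = 4.784 m
Ranking (highest first): 2, 1, 4, 3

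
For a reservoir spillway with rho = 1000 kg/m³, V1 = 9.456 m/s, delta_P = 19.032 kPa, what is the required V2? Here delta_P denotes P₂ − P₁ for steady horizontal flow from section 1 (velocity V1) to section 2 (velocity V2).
Formula: \Delta P = \frac{1}{2} \rho (V_1^2 - V_2^2)
Substituting knowns: 19.032 = 0.5·1000·(9.456² − V2²)/1000
Solving for V2: V2 = √(9.456² − 2·(19.032·1000)/1000) = 7.166 m/s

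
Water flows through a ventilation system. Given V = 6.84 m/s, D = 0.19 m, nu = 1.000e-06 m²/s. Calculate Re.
Formula: Re = \frac{V D}{\nu}
Re = 6.84·0.19/1.000e-06 = 1.300e+06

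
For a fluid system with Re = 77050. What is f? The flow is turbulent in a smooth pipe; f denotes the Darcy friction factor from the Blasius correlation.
Formula: f = \frac{0.316}{Re^{0.25}}
f = 0.316/77050^0.25 = 0.01897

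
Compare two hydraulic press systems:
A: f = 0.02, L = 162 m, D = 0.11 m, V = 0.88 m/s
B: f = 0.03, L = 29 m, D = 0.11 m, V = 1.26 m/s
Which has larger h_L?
h_L(A) = 1.163 m, h_L(B) = 0.64 m. Answer: A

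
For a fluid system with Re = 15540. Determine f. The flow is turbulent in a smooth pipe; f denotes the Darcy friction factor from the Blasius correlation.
Formula: f = \frac{0.316}{Re^{0.25}}
f = 0.316/15540^0.25 = 0.0283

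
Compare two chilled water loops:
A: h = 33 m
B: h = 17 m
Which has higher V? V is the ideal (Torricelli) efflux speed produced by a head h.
V(A) = 25.45 m/s, V(B) = 18.26 m/s. Answer: A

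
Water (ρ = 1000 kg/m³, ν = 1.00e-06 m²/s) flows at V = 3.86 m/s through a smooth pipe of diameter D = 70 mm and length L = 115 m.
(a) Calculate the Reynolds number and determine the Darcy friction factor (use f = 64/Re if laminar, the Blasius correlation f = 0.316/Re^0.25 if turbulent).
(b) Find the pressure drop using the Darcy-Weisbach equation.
(a) Re = V·D/ν = 3.86·0.07/1.00e-06 = 270200 → turbulent (Re > 4000); f = 0.316/Re^0.25 = 0.316/270200^0.25 = 0.01386 (Blasius is strictly valid for Re ≲ 1e5; used here as the smooth-pipe estimate the problem specifies)
(b) Darcy-Weisbach: ΔP = f·(L/D)·½ρV²/1000 = 0.01386·(115/0.070)·½·1000·3.86²/1000 = 169.6 kPa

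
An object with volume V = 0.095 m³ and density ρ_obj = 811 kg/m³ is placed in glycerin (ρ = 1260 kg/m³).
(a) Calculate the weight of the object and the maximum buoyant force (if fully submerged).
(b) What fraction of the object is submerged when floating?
(a) W=rho_obj*g*V=811*9.81*0.095=755.8 N; F_B(max)=rho*g*V=1260*9.81*0.095=1174.3 N
(b) Floating fraction=rho_obj/rho=811/1260=0.644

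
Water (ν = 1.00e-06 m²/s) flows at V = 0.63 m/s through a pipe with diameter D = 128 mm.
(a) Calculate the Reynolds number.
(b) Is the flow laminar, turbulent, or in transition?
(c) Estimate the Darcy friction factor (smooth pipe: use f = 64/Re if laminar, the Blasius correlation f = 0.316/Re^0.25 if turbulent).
(a) Re = V·D/ν = 0.63·0.128/1.00e-06 = 80640
(b) Flow regime: turbulent (Re > 4000)
(c) Friction factor: f = 0.316/Re^0.25 = 0.316/80640^0.25 = 0.01875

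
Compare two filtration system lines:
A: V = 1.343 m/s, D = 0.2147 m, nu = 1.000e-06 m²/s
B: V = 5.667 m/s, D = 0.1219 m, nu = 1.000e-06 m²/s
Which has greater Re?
Re(A) = 288342, Re(B) = 690807. Answer: B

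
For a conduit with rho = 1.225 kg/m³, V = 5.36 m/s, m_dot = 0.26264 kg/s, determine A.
Formula: \dot{m} = \rho A V
Substituting knowns: 0.26264 = 1.225·A·5.36
Solving for A: A = 0.26264/(1.225·5.36) = 0.04 m²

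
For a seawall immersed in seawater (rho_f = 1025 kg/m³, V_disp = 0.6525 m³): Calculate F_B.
Formula: F_B = \rho_f g V_{disp}
F_B = 1025·9.81·0.6525 = 6561 N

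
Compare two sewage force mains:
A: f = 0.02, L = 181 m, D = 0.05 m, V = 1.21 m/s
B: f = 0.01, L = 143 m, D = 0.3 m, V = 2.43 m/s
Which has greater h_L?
h_L(A) = 5.403 m, h_L(B) = 1.435 m. Answer: A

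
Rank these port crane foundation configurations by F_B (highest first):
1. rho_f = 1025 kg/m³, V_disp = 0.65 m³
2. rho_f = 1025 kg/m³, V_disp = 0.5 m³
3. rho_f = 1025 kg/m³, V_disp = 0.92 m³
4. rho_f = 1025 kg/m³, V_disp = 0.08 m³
Case 1: F_B = 6536 N
Case 2: F_B = 5028 N
Case 3: F_B = 9251 N
Case 4: F_B = 804.4 N
Ranking (highest first): 3, 1, 2, 4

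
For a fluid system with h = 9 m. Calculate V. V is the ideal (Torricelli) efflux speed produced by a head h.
Formula: V = \sqrt{2 g h}
V = √(2·9.81·9) = 13.29 m/s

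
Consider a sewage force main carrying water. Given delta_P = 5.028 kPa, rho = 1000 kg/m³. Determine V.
Formula: V = \sqrt{\frac{2 \Delta P}{\rho}}
V = √(2·(5.028·1000)/1000) = 3.171 m/s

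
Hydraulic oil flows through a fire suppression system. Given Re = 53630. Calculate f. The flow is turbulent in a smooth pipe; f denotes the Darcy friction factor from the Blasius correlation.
Formula: f = \frac{0.316}{Re^{0.25}}
f = 0.316/53630^0.25 = 0.02077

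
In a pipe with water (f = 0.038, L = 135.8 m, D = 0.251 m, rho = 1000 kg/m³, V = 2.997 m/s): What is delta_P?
Formula: \Delta P = f \frac{L}{D} \frac{\rho V^2}{2}
delta_P = 0.038·(135.8/0.251)·0.5·1000·2.997²/1000 = 92.33 kPa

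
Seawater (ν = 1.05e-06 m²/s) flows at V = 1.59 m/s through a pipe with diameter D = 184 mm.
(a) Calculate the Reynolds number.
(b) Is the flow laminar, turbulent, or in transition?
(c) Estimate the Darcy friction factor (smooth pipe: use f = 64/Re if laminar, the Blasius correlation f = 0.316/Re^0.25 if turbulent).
(a) Re = V·D/ν = 1.59·0.184/1.05e-06 = 278630
(b) Flow regime: turbulent (Re > 4000)
(c) Friction factor: f = 0.316/Re^0.25 = 0.316/278630^0.25 = 0.01375 (Blasius is strictly valid for Re ≲ 1e5; used here as the smooth-pipe estimate the problem specifies)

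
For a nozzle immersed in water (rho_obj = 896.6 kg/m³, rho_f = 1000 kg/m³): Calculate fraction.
Formula: f_{sub} = \frac{\rho_{obj}}{\rho_f}
fraction = 896.6/1000 = 0.8966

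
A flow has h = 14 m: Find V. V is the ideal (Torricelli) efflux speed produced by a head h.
Formula: V = \sqrt{2 g h}
V = √(2·9.81·14) = 16.57 m/s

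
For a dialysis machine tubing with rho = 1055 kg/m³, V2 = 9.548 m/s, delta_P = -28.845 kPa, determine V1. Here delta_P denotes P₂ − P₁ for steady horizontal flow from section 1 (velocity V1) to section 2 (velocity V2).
Formula: \Delta P = \frac{1}{2} \rho (V_1^2 - V_2^2)
Substituting knowns: -28.845 = 0.5·1055·(V1² − 9.548²)/1000
Solving for V1: V1 = √(9.548² + 2·(-28.845·1000)/1055) = 6.04 m/s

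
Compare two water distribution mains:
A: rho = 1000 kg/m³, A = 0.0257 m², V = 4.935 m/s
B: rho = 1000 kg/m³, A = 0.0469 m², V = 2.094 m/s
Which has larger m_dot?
m_dot(A) = 126.8 kg/s, m_dot(B) = 98.21 kg/s. Answer: A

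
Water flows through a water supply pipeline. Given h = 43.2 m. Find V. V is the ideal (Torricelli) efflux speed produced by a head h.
Formula: V = \sqrt{2 g h}
V = √(2·9.81·43.2) = 29.11 m/s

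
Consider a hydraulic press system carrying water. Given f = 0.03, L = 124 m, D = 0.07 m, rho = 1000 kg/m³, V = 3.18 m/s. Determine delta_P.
Formula: \Delta P = f \frac{L}{D} \frac{\rho V^2}{2}
delta_P = 0.03·(124/0.07)·0.5·1000·3.18²/1000 = 268.7 kPa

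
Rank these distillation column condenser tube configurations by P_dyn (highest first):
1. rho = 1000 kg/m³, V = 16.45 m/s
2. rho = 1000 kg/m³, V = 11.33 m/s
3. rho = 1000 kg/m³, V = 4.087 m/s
Case 1: P_dyn = 135.3 kPa
Case 2: P_dyn = 64.18 kPa
Case 3: P_dyn = 8.352 kPa
Ranking (highest first): 1, 2, 3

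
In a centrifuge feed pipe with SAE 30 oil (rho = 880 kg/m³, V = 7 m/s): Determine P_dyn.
Formula: P_{dyn} = \frac{1}{2} \rho V^2
P_dyn = 0.5·880·7²/1000 = 21.56 kPa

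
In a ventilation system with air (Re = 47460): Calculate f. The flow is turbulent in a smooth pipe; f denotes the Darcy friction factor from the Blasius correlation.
Formula: f = \frac{0.316}{Re^{0.25}}
f = 0.316/47460^0.25 = 0.02141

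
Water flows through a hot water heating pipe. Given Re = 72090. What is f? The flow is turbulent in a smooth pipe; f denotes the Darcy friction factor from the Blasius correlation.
Formula: f = \frac{0.316}{Re^{0.25}}
f = 0.316/72090^0.25 = 0.01928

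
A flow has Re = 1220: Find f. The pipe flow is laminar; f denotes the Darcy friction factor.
Formula: f = \frac{64}{Re}
f = 64/1220 = 0.05246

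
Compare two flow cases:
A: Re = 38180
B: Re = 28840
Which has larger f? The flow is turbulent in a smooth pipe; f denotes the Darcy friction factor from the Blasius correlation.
f(A) = 0.02261, f(B) = 0.02425. Answer: B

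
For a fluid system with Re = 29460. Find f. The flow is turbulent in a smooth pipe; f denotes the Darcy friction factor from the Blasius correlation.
Formula: f = \frac{0.316}{Re^{0.25}}
f = 0.316/29460^0.25 = 0.02412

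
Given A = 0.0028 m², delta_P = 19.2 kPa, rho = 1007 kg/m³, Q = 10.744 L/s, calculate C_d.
Formula: Q = C_d A \sqrt{\frac{2 \Delta P}{\rho}}
Substituting knowns: 10.744 = C_d·0.0028·√(2·(19.2·1000)/1007)·1000
Solving for C_d: C_d = (10.744/1000)/(0.0028·√(2·(19.2·1000)/1007)) = 0.6214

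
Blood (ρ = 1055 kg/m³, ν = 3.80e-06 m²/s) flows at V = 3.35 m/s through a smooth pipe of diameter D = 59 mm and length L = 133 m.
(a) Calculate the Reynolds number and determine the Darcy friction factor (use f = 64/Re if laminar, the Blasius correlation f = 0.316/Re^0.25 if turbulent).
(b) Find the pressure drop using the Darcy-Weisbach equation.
(a) Re = V·D/ν = 3.35·0.059/3.80e-06 = 52013 → turbulent (Re > 4000); f = 0.316/Re^0.25 = 0.316/52013^0.25 = 0.020925
(b) Darcy-Weisbach: ΔP = f·(L/D)·½ρV²/1000 = 0.020925·(133/0.059)·½·1055·3.35²/1000 = 279.2 kPa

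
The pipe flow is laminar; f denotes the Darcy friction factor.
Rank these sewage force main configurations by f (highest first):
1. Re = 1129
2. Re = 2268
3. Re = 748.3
Case 1: f = 0.05669
Case 2: f = 0.02822
Case 3: f = 0.08553
Ranking (highest first): 3, 1, 2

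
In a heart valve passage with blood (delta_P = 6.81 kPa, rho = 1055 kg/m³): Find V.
Formula: V = \sqrt{\frac{2 \Delta P}{\rho}}
V = √(2·(6.81·1000)/1055) = 3.593 m/s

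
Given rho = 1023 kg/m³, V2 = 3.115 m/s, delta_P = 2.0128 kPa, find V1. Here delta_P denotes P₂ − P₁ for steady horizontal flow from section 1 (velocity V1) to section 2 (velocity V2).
Formula: \Delta P = \frac{1}{2} \rho (V_1^2 - V_2^2)
Substituting knowns: 2.0128 = 0.5·1023·(V1² − 3.115²)/1000
Solving for V1: V1 = √(3.115² + 2·(2.0128·1000)/1023) = 3.693 m/s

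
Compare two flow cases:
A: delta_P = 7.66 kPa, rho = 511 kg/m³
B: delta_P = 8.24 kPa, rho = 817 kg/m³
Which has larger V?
V(A) = 5.475 m/s, V(B) = 4.491 m/s. Answer: A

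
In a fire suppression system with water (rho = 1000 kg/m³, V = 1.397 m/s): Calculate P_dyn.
Formula: P_{dyn} = \frac{1}{2} \rho V^2
P_dyn = 0.5·1000·1.397²/1000 = 0.9758 kPa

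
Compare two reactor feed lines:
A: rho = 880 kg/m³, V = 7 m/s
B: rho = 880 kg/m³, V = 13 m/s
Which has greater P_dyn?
P_dyn(A) = 21.56 kPa, P_dyn(B) = 74.36 kPa. Answer: B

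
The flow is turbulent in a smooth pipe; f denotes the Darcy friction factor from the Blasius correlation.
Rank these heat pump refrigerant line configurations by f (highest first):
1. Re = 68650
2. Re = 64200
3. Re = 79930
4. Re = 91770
Case 1: f = 0.01952
Case 2: f = 0.01985
Case 3: f = 0.01879
Case 4: f = 0.01816
Ranking (highest first): 2, 1, 3, 4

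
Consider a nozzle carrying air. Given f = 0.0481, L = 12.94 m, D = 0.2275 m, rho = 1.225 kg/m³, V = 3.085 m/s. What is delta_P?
Formula: \Delta P = f \frac{L}{D} \frac{\rho V^2}{2}
delta_P = 0.0481·(12.94/0.2275)·0.5·1.225·3.085²/1000 = 0.01595 kPa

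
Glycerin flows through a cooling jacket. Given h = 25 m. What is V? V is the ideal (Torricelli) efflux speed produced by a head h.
Formula: V = \sqrt{2 g h}
V = √(2·9.81·25) = 22.15 m/s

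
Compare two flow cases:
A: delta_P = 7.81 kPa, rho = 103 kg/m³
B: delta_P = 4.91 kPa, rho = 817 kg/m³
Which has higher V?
V(A) = 12.31 m/s, V(B) = 3.467 m/s. Answer: A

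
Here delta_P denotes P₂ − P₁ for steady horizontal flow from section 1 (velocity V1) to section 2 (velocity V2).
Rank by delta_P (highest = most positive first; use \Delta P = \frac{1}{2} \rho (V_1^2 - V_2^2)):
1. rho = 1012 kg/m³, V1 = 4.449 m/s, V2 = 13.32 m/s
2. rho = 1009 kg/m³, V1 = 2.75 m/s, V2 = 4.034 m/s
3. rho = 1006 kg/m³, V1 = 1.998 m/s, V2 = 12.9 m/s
Case 1: delta_P = -79.76 kPa
Case 2: delta_P = -4.395 kPa
Case 3: delta_P = -81.7 kPa
Ranking (highest first): 2, 1, 3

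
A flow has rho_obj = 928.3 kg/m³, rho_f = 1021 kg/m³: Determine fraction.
Formula: f_{sub} = \frac{\rho_{obj}}{\rho_f}
fraction = 928.3/1021 = 0.9092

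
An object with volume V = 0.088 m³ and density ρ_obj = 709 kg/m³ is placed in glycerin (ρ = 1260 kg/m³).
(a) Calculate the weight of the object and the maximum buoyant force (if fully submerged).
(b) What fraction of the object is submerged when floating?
(a) W=rho_obj*g*V=709*9.81*0.088=612.1 N; F_B(max)=rho*g*V=1260*9.81*0.088=1087.7 N
(b) Floating fraction=rho_obj/rho=709/1260=0.563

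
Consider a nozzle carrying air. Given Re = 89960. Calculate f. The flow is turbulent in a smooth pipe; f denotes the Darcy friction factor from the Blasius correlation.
Formula: f = \frac{0.316}{Re^{0.25}}
f = 0.316/89960^0.25 = 0.01825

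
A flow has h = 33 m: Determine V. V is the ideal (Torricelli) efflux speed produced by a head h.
Formula: V = \sqrt{2 g h}
V = √(2·9.81·33) = 25.45 m/s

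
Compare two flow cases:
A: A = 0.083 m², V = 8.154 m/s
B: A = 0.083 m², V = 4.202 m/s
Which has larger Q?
Q(A) = 676.8 L/s, Q(B) = 348.8 L/s. Answer: A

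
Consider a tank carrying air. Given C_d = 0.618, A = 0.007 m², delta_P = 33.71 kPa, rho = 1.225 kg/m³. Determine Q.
Formula: Q = C_d A \sqrt{\frac{2 \Delta P}{\rho}}
Q = 0.618·0.007·√(2·(33.71·1000)/1.225)·1000 = 1015 L/s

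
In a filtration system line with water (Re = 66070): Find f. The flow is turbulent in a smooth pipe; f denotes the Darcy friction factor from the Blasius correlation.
Formula: f = \frac{0.316}{Re^{0.25}}
f = 0.316/66070^0.25 = 0.01971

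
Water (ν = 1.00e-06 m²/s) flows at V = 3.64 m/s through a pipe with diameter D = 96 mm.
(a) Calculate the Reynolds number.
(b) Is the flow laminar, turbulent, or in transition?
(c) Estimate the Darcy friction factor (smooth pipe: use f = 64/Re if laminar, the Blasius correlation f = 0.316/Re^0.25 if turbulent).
(a) Re = V·D/ν = 3.64·0.096/1.00e-06 = 349440
(b) Flow regime: turbulent (Re > 4000)
(c) Friction factor: f = 0.316/Re^0.25 = 0.316/349440^0.25 = 0.013 (Blasius is strictly valid for Re ≲ 1e5; used here as the smooth-pipe estimate the problem specifies)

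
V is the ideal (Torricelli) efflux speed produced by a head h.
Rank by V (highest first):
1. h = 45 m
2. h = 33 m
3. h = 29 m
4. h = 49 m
Case 1: V = 29.71 m/s
Case 2: V = 25.45 m/s
Case 3: V = 23.85 m/s
Case 4: V = 31.01 m/s
Ranking (highest first): 4, 1, 2, 3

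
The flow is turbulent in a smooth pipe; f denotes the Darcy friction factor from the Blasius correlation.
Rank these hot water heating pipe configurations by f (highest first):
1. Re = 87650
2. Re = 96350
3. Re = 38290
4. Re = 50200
Case 1: f = 0.01837
Case 2: f = 0.01794
Case 3: f = 0.02259
Case 4: f = 0.02111
Ranking (highest first): 3, 4, 1, 2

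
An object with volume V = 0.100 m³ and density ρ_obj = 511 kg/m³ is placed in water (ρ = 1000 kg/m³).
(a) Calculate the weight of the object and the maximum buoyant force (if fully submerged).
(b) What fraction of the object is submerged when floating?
(a) W=rho_obj*g*V=511*9.81*0.100=501.3 N; F_B(max)=rho*g*V=1000*9.81*0.100=981.0 N
(b) Floating fraction=rho_obj/rho=511/1000=0.511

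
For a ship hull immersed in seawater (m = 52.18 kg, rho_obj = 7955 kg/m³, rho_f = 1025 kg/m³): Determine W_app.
Formula: W_{app} = mg\left(1 - \frac{\rho_f}{\rho_{obj}}\right)
W_app = 52.18·9.81·(1 − 1025/7955) = 445.9 N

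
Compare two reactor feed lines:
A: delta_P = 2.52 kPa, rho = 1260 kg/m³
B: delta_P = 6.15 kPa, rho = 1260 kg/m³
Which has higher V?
V(A) = 2 m/s, V(B) = 3.124 m/s. Answer: B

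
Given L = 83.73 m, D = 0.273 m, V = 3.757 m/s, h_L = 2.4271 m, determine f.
Formula: h_L = f \frac{L}{D} \frac{V^2}{2g}
Substituting knowns: 2.4271 = f·(83.73/0.273)·3.757²/(2·9.81)
Solving for f: f = 2.4271·2·9.81/((83.73/0.273)·3.757²) = 0.011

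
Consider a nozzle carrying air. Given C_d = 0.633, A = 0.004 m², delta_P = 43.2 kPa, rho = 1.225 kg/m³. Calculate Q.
Formula: Q = C_d A \sqrt{\frac{2 \Delta P}{\rho}}
Q = 0.633·0.004·√(2·(43.2·1000)/1.225)·1000 = 672.4 L/s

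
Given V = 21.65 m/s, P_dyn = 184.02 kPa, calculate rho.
Formula: P_{dyn} = \frac{1}{2} \rho V^2
Substituting knowns: 184.02 = 0.5·rho·21.65²/1000
Solving for rho: rho = 2·(184.02·1000)/21.65² = 785.2 kg/m³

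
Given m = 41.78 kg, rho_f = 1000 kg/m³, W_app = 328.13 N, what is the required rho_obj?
Formula: W_{app} = mg\left(1 - \frac{\rho_f}{\rho_{obj}}\right)
Substituting knowns: 328.13 = 41.78·9.81·(1 − 1000/rho_obj)
Solving for rho_obj: rho_obj = 1000/(1 − 328.13/(41.78·9.81)) = 5015 kg/m³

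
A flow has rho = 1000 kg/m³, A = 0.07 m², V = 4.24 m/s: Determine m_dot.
Formula: \dot{m} = \rho A V
m_dot = 1000·0.07·4.24 = 296.8 kg/s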